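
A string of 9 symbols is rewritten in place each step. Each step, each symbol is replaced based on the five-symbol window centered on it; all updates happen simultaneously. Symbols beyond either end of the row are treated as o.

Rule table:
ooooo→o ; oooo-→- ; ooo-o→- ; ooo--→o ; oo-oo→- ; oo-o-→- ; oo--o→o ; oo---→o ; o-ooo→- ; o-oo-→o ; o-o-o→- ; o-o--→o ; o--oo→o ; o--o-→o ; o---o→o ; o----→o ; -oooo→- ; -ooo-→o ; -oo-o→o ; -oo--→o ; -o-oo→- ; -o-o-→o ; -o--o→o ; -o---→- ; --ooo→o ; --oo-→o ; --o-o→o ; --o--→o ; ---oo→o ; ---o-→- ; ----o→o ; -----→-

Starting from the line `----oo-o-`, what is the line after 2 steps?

oooooo---
oooo-oooo

oooo-oooo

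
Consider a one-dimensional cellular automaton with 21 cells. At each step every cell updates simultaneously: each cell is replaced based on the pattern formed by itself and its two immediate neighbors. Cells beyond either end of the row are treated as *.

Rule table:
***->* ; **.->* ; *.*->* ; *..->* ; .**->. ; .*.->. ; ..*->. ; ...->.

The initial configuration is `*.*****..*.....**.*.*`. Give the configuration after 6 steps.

*******.*****..*.....

**.*****..*.....**.*.
***.*****..*.....**.*
****.*****..*.....**.
*****.*****..*.....**
******.*****..*.....*
*******.*****..*.....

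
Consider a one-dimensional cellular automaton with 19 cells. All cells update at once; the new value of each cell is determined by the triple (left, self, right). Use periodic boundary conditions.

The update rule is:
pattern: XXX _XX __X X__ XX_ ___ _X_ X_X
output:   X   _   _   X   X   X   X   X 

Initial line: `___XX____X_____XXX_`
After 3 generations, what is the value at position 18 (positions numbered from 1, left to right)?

_

XX__XXXX_XXXXX__XXX
XXX__XXXX_XXXXX__XX
XXXX__XXXX_XXXXX__X
position 18 holds _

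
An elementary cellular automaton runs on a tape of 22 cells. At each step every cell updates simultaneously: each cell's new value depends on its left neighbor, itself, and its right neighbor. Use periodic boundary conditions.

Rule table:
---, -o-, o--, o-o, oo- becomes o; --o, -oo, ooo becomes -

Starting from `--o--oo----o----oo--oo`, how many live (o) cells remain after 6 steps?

step 1: o-oo--oooo-oooo--oo--o
step 2: oo-oo----oo---oo--oo--
step 3: -oo-oooo--ooo--oo--oo-
step 4: --oo---oo---oo--oo--oo
step 5: o--ooo--ooo--oo--oo--o
step 6: oo---oo---oo--oo--oo--
count of o: 10

10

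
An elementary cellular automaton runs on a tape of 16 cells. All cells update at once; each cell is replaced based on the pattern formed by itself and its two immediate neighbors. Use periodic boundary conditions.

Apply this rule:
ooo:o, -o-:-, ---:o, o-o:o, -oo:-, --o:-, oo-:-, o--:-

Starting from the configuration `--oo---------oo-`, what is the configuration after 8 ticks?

oooo----o----ooo

o----ooooooo----
--oo--ooooo--oo-
o------ooo------
--oooo--o--oooo-
o--oo-------oo--
------ooooo-----
ooooo--ooo--oooo
oooo----o----ooo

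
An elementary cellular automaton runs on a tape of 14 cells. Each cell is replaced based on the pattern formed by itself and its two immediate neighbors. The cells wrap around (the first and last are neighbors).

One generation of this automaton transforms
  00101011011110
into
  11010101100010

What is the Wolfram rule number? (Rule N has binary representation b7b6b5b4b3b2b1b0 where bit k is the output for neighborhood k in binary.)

99

position 10: 111 → 0  (bit 7 = 0)
position 7: 110 → 1  (bit 6 = 1)
position 3: 101 → 1  (bit 5 = 1)
position 13: 100 → 0  (bit 4 = 0)
position 6: 011 → 0  (bit 3 = 0)
position 2: 010 → 0  (bit 2 = 0)
position 1: 001 → 1  (bit 1 = 1)
position 0: 000 → 1  (bit 0 = 1)
bits b7..b0 = 01100011 = 99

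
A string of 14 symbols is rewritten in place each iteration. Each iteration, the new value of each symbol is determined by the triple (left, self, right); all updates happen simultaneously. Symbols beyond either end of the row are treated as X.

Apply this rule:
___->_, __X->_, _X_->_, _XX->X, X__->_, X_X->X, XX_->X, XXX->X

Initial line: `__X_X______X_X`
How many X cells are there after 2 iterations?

iteration 1: ___X________XX
iteration 2: ____________XX
count of X: 2

2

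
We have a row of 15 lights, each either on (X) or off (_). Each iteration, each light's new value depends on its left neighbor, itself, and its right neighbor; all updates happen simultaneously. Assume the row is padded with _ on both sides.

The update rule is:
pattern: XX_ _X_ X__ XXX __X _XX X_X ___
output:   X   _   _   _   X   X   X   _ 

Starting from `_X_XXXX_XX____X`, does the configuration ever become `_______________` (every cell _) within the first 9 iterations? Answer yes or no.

no

X_XX__XXXX___X_
_XXX_XX__X__X__
XX_XXXX_X__X___
XXXX__XX__X____
X__X_XXX_X_____
__X_XX_XX______
_X_XXXXXX______
X_XX____X______
_XXX___X_______
iteration 9 is _XXX___X_______, still not uniform _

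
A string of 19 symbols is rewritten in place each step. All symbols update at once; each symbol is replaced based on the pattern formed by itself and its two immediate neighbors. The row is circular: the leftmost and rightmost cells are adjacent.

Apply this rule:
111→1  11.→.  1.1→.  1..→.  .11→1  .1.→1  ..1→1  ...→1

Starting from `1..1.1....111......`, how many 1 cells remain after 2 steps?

1.11.1.11111..11111
..1..1.1111..111111
count of 1: 12

12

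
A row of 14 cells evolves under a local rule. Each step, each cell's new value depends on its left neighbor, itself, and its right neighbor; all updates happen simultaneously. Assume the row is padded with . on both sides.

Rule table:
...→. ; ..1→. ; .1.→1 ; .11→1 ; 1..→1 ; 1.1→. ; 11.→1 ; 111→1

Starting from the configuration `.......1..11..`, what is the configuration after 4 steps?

.......11.111.
.......11.1111
.......11.1111  (fixed point — unchanged through step 4)

.......11.1111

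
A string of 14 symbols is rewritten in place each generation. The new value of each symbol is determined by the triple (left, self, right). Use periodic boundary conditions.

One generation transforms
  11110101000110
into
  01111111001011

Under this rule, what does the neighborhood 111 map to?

1

At position 1 the neighborhood is 111; the next row has 1 there.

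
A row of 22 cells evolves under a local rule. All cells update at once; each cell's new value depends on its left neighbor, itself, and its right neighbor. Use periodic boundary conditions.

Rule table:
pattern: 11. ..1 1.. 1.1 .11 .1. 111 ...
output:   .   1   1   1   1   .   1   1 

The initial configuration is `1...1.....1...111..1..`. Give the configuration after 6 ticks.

11111.11111.11.11.111.

.111.11111.11111.11.11
111.11111.11111.11.11.
11.11111.11111.11.11.1
1.11111.11111.11.11.11
.11111.11111.11.11.111
11111.11111.11.11.111.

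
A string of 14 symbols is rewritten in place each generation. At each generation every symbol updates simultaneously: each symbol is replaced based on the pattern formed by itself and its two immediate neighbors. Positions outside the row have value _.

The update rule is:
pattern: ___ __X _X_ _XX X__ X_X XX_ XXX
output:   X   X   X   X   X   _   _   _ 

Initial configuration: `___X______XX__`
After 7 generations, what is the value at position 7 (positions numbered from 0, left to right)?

XXXXXXXXXXX_XX
X___________X_
XXXXXXXXXXXXXX
X_____________
XXXXXXXXXXXXXX  (repeats generation 3; period 2)
generation 7: XXXXXXXXXXXXXX
position 7 holds X

X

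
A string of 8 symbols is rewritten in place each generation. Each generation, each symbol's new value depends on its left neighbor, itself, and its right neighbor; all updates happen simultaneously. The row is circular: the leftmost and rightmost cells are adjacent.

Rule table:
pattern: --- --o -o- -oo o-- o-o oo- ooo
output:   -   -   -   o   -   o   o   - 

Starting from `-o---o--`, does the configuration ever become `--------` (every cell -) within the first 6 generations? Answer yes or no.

yes

--------
all cells are - at generation 1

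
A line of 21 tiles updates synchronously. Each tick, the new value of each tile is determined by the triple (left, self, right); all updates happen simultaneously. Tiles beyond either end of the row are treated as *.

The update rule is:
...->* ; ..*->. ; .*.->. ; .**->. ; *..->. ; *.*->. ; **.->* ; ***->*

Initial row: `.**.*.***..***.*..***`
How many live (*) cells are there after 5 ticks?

9

..*....**...**.....**
....**..*.*..*.***..*
.**..*..........**...
..*....********..*.*.
....**..*******......
count of *: 9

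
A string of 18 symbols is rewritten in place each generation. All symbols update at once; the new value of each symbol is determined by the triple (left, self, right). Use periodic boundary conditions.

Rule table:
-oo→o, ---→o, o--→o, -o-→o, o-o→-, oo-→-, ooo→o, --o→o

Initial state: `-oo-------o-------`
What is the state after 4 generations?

-oooooooooooooooo-

oo-ooooooooooooooo
o--ooooooooooooooo
-ooooooooooooooooo
-oooooooooooooooo-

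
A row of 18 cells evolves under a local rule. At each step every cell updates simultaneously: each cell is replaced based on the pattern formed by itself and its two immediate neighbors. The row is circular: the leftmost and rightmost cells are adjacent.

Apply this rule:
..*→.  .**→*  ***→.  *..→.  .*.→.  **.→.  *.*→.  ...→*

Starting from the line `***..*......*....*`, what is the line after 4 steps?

.......****...**.*
.*****.*....*.*...
.*.......**.....**
...*****.*..***.*.

...*****.*..***.*.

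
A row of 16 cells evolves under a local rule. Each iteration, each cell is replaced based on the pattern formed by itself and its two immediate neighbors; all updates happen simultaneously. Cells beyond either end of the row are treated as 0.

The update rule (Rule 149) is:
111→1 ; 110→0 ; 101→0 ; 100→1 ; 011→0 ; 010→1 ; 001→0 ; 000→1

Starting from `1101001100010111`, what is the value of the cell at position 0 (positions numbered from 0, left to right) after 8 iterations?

0

iteration 1: 0001100011010010
iteration 2: 1100011000011011
iteration 3: 0011000111000000
iteration 4: 1000110010111111
iteration 5: 1110001010011110
iteration 6: 0101101011001101
iteration 7: 0100001000100001
iteration 8: 0111101110111101
position 0 holds 0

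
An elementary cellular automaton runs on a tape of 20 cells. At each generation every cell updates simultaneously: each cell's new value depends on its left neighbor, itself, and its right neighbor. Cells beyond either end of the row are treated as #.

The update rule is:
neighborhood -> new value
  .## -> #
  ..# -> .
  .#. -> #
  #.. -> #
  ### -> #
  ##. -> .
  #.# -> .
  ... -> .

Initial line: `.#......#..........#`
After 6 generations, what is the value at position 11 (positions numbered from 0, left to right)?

.

.##.....##.........#
.#.#....#.#........#
.#.##...#.##.......#
.#.#.#..#.#.#......#
.#.#.##.#.#.##.....#
.#.#.#..#.#.#.#....#
position 11 holds .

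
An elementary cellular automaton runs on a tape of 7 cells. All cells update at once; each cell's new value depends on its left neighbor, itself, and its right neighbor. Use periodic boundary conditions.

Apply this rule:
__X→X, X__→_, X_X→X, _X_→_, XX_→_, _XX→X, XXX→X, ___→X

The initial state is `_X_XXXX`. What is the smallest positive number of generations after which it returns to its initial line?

generation 1: X_XXXX_
generation 2: _XXXX_X
generation 3: XXXX_X_
generation 4: XXX_X_X
generation 5: XX_X_XX
generation 6: X_X_XXX
generation 7: _X_XXXX

7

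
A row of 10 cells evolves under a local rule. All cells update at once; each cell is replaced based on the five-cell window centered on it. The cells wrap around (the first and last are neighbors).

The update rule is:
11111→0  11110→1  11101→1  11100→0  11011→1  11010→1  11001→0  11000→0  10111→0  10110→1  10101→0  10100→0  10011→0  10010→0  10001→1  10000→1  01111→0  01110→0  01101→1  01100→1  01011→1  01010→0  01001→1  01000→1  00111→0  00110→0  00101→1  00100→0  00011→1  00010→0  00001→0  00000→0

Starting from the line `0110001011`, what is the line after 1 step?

1110101111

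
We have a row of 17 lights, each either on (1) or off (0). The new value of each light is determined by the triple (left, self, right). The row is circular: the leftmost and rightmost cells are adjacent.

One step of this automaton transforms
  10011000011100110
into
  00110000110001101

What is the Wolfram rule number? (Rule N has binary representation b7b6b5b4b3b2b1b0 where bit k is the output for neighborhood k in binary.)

42

position 10: 111 → 0  (bit 7 = 0)
position 4: 110 → 0  (bit 6 = 0)
position 16: 101 → 1  (bit 5 = 1)
position 1: 100 → 0  (bit 4 = 0)
position 3: 011 → 1  (bit 3 = 1)
position 0: 010 → 0  (bit 2 = 0)
position 2: 001 → 1  (bit 1 = 1)
position 6: 000 → 0  (bit 0 = 0)
bits b7..b0 = 00101010 = 42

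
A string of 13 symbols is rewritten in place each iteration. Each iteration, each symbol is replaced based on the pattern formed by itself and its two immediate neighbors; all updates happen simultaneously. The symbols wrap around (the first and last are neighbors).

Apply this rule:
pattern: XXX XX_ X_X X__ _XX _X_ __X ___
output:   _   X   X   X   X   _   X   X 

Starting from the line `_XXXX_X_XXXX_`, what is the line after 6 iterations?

_XXXXXXXXXXX_

XX__XX_XX__XX
_XXXXXXXXXXX_
XX_________XX
_XXXXXXXXXXX_  (repeats iteration 2; period 2)
iteration 6: _XXXXXXXXXXX_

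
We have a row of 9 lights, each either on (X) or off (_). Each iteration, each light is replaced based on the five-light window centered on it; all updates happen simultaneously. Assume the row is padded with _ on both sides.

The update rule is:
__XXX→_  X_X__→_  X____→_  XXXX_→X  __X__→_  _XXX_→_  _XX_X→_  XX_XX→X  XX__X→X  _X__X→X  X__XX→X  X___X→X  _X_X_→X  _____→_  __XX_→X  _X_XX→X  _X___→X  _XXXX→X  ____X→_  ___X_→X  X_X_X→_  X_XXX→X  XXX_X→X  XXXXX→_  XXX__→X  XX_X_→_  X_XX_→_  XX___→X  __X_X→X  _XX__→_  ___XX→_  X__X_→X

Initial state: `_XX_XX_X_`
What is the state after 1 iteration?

_X_X____X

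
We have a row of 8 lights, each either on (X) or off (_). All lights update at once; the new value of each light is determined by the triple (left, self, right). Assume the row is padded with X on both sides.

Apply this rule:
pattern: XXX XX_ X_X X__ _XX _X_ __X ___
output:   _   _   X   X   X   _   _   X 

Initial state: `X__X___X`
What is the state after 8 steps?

XX_XX_XX

_X__XX_X
X_X_X_XX
_X_X_XX_
X_X_XX_X
_X_XX_XX
X_XX_XX_
_XX_XX_X
XX_XX_XX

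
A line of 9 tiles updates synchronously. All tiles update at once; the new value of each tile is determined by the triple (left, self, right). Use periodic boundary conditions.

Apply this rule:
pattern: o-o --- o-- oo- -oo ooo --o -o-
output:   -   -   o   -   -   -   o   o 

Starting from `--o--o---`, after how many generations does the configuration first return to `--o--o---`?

4

-oooooo--
o------o-
oo----oo-
--o--o---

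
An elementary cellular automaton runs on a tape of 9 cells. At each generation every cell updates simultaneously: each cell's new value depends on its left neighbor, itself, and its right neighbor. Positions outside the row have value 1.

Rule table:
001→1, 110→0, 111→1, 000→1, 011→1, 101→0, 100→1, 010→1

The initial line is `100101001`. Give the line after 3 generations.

010111111

011101111
011001111
010111111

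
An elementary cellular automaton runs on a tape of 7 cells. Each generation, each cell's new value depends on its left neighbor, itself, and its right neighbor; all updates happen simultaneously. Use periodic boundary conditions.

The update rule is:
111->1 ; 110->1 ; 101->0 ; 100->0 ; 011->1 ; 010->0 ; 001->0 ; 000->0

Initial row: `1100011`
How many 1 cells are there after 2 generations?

generation 1: 1100011  (fixed point — unchanged through generation 2)
count of 1: 4

4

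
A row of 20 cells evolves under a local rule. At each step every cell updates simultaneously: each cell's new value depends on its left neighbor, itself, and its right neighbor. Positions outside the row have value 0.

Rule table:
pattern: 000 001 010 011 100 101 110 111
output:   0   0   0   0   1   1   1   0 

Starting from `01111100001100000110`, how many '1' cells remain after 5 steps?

step 1: 00000110000110000011
step 2: 00000011000011000001
step 3: 00000001100001100000
step 4: 00000000110000110000
step 5: 00000000011000011000
count of 1: 4

4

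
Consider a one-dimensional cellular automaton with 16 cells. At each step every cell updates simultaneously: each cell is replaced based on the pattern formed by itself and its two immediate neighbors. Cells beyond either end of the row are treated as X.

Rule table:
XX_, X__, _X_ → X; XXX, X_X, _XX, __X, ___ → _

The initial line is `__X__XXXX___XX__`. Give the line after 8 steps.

_XX__XX__XX_X_X_

X_XX____XX___XX_
X__XX____XX___X_
XX__XX____XX__X_
_XX__XX____XX_X_
__XX__XX____X_X_
X__XX__XX___X_X_
XX__XX__XX__X_X_
_XX__XX__XX_X_X_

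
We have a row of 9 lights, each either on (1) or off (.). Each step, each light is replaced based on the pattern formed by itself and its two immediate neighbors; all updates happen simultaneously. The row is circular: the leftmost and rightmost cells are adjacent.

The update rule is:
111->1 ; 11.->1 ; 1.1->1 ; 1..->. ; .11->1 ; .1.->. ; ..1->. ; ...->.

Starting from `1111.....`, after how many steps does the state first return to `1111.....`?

1111.....

1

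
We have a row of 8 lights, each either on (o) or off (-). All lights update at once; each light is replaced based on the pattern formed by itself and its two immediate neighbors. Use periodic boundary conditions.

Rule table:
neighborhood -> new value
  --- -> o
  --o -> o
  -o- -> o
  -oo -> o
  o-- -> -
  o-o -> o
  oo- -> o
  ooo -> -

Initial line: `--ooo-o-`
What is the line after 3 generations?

ooo-ooo-
o-ooo-oo
ooo-ooo-

ooo-ooo-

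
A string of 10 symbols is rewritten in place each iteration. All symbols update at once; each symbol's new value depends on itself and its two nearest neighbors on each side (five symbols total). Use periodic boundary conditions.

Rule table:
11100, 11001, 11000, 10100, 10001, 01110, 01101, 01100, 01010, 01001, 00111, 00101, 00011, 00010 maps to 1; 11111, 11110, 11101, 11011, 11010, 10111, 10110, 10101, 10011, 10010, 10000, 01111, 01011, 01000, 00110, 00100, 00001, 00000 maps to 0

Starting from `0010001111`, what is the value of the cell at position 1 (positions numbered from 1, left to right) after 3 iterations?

1000111001
1111111100
1000000110
position 1 holds 1

1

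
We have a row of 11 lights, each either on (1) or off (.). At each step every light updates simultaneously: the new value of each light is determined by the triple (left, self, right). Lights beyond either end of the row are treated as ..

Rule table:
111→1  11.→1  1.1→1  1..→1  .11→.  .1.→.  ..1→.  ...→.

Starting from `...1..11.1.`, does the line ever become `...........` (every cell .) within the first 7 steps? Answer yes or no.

....1..11.1
.....1..11.
......1..11
.......1..1
........1..
.........1.
..........1
step 7 is ..........1, still not uniform .

no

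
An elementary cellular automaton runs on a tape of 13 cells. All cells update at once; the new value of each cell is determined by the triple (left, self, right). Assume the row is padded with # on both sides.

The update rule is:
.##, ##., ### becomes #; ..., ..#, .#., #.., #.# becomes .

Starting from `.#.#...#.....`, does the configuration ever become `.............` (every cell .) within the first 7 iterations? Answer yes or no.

yes

iteration 1: .............
all cells are . at iteration 1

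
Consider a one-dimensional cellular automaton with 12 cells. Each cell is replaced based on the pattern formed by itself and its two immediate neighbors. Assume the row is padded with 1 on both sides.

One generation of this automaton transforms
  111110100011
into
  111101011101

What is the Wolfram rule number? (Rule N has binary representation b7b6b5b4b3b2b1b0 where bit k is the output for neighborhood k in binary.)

179

position 0: 111 → 1  (bit 7 = 1)
position 4: 110 → 0  (bit 6 = 0)
position 5: 101 → 1  (bit 5 = 1)
position 7: 100 → 1  (bit 4 = 1)
position 10: 011 → 0  (bit 3 = 0)
position 6: 010 → 0  (bit 2 = 0)
position 9: 001 → 1  (bit 1 = 1)
position 8: 000 → 1  (bit 0 = 1)
bits b7..b0 = 10110011 = 179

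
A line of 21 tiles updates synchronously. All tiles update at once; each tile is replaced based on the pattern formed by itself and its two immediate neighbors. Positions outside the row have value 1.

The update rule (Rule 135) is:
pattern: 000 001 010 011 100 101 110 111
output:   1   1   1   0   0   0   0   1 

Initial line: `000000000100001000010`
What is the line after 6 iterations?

010101010000001100011

011111111101111011110
001111111000110001100
010111110011000110001
010011100100011000110
010101001101100011000
010101010000001100011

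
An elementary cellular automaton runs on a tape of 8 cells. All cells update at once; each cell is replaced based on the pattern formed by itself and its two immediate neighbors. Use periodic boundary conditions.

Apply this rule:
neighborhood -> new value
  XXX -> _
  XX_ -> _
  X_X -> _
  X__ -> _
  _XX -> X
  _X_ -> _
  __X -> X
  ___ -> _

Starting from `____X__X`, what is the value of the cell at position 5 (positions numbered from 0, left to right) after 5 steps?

___X__X_
__X__X__
_X__X___
X__X____
__X____X
position 5 holds _

_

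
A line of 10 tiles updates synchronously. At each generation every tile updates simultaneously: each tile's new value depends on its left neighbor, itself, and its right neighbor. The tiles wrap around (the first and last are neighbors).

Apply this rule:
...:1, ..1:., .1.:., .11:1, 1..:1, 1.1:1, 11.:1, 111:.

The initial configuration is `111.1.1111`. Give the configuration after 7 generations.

generation 1: ..11.11...
generation 2: 1.11111111
generation 3: 111.......
generation 4: 1.1111111.
generation 5: .11.....11
generation 6: 1111111.11
generation 7: ......111.

......111.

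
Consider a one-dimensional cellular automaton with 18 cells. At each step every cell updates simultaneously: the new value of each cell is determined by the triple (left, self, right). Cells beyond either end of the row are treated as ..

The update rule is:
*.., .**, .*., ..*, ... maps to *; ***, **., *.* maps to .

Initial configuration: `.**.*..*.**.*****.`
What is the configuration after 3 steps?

*.*..*****........

**..****.*..*....*
*.***....*********
*.*..*****........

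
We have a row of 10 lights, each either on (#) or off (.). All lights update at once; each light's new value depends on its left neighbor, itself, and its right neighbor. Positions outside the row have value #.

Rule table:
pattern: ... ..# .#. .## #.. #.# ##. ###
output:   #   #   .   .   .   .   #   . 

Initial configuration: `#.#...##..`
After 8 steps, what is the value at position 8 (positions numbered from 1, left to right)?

#...##.#.#
#.##.#....
#..#...###
#.#..##...
#...#.#.##
#.##......
#..#.#####
#.#.......
position 8 holds .

.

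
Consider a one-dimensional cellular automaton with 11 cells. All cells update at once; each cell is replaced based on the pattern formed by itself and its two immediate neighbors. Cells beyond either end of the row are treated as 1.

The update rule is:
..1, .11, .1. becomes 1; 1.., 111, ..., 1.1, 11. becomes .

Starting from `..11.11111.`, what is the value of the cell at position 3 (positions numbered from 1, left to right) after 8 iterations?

.11..1.....
.1..11....1
.1.11....11
.1.1....11.
.1.1...11..
.1.1..11..1
.1.1.11..11
.1.1.1..11.
position 3 holds .

.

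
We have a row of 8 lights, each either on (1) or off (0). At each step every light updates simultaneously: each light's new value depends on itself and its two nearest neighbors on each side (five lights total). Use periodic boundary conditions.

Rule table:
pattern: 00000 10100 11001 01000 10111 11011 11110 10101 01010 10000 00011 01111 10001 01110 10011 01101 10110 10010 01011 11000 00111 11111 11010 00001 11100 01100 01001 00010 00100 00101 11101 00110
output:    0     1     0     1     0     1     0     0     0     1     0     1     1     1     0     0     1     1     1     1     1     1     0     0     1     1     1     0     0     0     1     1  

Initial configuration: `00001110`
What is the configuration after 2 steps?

11101110

10001111
11101110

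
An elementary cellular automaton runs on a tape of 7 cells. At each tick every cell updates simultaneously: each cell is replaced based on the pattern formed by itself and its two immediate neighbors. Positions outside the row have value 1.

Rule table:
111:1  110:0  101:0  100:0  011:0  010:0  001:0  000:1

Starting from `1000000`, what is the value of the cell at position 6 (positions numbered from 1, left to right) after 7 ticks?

tick 1: 0011110
tick 2: 0001100
tick 3: 0100000
tick 4: 0001110
tick 5: 0100100
tick 6: 0000000
tick 7: 0111110
position 6 holds 1

1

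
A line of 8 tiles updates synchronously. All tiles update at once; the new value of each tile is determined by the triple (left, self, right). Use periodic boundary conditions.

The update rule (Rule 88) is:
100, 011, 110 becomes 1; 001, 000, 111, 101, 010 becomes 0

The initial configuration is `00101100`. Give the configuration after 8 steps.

00101100

00001110
00001011
10000011
11000010
11100000
10110000
00111000
00101100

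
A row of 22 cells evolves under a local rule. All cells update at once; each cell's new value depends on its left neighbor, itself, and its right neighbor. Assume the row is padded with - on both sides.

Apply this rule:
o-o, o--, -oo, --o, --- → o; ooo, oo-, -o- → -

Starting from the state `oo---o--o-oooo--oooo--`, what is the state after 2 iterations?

o-ooo-oo-oo---ooo---oo
-oo--oo-oo-oooo--oooo-

-oo--oo-oo-oooo--oooo-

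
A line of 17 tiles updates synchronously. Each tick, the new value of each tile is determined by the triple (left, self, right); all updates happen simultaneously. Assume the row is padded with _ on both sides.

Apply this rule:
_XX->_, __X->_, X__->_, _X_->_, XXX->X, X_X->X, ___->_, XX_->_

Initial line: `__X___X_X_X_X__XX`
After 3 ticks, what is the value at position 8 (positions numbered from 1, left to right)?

_

_______X_X_X_____
________X_X______
_________X_______
position 8 holds _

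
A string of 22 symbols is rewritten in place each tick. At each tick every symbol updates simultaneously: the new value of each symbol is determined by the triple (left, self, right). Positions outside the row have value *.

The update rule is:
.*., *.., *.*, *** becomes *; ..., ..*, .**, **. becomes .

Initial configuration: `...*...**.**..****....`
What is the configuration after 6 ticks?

tick 1: *..**....*..*..**.*...
tick 2: .*...*...**.**...***..
tick 3: ***..**....*..*...*.*.
tick 4: **.*...*...**.**..****
tick 5: *.***..**....*..*..***
tick 6: .*.*.*...*...**.**..**

.*.*.*...*...**.**..**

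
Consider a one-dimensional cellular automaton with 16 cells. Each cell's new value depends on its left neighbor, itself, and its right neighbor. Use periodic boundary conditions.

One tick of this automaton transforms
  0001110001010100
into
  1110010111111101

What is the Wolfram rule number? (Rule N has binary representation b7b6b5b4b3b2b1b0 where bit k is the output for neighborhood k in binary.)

position 4: 111 → 0  (bit 7 = 0)
position 5: 110 → 1  (bit 6 = 1)
position 10: 101 → 1  (bit 5 = 1)
position 6: 100 → 0  (bit 4 = 0)
position 3: 011 → 0  (bit 3 = 0)
position 9: 010 → 1  (bit 2 = 1)
position 2: 001 → 1  (bit 1 = 1)
position 0: 000 → 1  (bit 0 = 1)
bits b7..b0 = 01100111 = 103

103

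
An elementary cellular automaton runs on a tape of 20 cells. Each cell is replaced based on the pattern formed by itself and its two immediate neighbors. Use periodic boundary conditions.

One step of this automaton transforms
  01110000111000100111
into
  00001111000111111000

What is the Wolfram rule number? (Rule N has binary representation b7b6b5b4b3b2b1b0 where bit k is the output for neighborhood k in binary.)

position 2: 111 → 0  (bit 7 = 0)
position 3: 110 → 0  (bit 6 = 0)
position 0: 101 → 0  (bit 5 = 0)
position 4: 100 → 1  (bit 4 = 1)
position 1: 011 → 0  (bit 3 = 0)
position 14: 010 → 1  (bit 2 = 1)
position 7: 001 → 1  (bit 1 = 1)
position 5: 000 → 1  (bit 0 = 1)
bits b7..b0 = 00010111 = 23

23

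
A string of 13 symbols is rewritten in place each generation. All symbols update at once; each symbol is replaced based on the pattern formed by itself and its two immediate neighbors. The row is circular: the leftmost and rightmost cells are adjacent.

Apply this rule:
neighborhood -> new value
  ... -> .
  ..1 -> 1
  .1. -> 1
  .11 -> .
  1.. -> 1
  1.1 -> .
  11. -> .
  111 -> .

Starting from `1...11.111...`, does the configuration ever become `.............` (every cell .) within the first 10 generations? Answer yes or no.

11.1......1.1
...11....11..
..1..1..1..1.
.111111111111
.............
all cells are . at generation 5

yes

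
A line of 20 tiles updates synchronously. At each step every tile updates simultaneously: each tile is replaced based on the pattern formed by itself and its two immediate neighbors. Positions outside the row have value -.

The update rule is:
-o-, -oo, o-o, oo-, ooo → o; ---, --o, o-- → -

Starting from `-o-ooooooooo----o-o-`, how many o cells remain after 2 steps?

14

-ooooooooooo----ooo-
-ooooooooooo----ooo-
count of o: 14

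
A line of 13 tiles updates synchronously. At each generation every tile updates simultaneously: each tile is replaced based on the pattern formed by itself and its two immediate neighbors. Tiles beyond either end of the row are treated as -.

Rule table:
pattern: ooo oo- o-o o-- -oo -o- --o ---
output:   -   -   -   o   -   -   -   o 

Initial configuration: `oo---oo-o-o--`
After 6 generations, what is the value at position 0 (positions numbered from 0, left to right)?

-

--oo-------oo
o---oooooo---
-oo-------ooo
---oooooo----
oo-------oooo
--oooooo-----
position 0 holds -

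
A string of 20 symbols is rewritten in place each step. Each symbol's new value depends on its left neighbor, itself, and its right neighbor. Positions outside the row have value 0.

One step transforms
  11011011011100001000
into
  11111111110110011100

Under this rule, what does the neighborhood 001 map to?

At position 15 the neighborhood is 001; the next row has 1 there.

1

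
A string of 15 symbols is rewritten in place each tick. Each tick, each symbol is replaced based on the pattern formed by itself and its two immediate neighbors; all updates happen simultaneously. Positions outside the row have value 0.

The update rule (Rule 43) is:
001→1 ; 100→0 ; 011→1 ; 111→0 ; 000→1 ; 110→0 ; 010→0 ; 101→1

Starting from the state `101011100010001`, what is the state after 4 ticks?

110011001110010

010110001100110
101100111001100
011001100011001
110011001110010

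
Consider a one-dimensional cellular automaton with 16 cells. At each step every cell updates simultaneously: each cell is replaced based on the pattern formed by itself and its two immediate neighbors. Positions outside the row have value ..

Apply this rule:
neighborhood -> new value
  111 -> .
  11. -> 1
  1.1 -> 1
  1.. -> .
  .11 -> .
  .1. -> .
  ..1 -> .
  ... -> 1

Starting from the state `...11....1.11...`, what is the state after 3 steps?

...1..1..1..1.1.

step 1: 11..1.11..1.1.11
step 2: .1...1.1...1.1.1
step 3: ...1..1..1..1.1.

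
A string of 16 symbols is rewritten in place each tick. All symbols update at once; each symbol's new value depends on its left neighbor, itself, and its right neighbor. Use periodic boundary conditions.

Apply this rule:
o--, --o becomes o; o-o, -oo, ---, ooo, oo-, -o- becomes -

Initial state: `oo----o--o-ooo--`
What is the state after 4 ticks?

tick 1: --o--o-oo-----oo
tick 2: oo-oo----o---o--
tick 3: -----o--o-o-o-oo
tick 4: o---o-oo--------

o---o-oo--------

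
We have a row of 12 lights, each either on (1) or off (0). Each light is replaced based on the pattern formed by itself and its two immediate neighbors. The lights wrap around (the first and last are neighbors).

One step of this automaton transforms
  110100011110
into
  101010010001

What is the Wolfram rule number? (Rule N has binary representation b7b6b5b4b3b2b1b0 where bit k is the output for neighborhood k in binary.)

position 8: 111 → 0  (bit 7 = 0)
position 1: 110 → 0  (bit 6 = 0)
position 2: 101 → 1  (bit 5 = 1)
position 4: 100 → 1  (bit 4 = 1)
position 0: 011 → 1  (bit 3 = 1)
position 3: 010 → 0  (bit 2 = 0)
position 6: 001 → 0  (bit 1 = 0)
position 5: 000 → 0  (bit 0 = 0)
bits b7..b0 = 00111000 = 56

56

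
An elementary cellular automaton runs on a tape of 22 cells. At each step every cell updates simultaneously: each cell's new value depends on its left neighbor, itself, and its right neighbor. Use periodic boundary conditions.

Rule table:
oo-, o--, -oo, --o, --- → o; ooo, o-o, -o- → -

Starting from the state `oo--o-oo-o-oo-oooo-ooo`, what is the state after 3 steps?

-o-o--------ooooooooo-

step 1: -ooo--oo---oo-o--o-o--
step 2: oo-oooooooooo--oo---oo
step 3: -o-o--------ooooooooo-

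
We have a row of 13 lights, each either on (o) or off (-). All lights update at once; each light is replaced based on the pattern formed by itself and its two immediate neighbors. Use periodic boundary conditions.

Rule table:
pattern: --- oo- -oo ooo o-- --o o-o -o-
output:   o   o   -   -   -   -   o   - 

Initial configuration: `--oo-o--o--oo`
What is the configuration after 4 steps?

-ooo---oo--o-

---oo-------o
-o--o-ooooo--
-----o----o-o
-ooo---oo--o-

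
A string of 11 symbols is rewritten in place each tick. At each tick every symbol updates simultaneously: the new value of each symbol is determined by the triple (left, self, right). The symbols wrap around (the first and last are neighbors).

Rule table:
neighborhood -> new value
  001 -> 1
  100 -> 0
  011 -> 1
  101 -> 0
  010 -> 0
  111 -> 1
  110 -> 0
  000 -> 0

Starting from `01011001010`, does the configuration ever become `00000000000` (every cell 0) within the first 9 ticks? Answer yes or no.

10010010000
00100100001
01001000010
10010000100
00100001001
01000010010
10000100100
00001001001
00010010010
tick 9 is 00010010010, still not uniform 0

no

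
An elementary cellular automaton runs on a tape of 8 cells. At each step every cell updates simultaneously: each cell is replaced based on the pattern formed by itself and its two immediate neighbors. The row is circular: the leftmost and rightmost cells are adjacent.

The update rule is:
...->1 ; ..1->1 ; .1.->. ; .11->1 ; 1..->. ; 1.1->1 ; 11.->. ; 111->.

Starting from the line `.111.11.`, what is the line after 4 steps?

step 1: 11..11..
step 2: 1..11..1
step 3: ..11..11
step 4: .11..11.

.11..11.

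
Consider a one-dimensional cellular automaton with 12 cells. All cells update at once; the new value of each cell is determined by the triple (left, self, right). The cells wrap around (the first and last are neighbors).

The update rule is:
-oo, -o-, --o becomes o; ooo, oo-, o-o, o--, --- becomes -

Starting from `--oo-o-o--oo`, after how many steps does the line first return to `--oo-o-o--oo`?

12

-oo--o-o-oo-
oo--oo-o-o--
o--oo--o-o-o
--oo--oo-o-o
-oo--oo--o-o
-o--oo--oo-o
-o-oo--oo--o
-o-o--oo--oo
-o-o-oo--oo-
oo-o-o--oo--
o--o-o-oo--o
--oo-o-o--oo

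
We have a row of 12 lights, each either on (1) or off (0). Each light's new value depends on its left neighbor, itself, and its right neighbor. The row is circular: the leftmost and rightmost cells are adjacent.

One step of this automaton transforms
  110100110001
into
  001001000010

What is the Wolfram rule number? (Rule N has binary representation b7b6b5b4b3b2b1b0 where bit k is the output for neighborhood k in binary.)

34

position 0: 111 → 0  (bit 7 = 0)
position 1: 110 → 0  (bit 6 = 0)
position 2: 101 → 1  (bit 5 = 1)
position 4: 100 → 0  (bit 4 = 0)
position 6: 011 → 0  (bit 3 = 0)
position 3: 010 → 0  (bit 2 = 0)
position 5: 001 → 1  (bit 1 = 1)
position 9: 000 → 0  (bit 0 = 0)
bits b7..b0 = 00100010 = 34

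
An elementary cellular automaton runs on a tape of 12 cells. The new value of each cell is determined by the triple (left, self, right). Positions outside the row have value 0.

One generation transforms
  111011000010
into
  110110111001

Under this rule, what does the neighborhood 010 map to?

0

At position 10 the neighborhood is 010; the next row has 0 there.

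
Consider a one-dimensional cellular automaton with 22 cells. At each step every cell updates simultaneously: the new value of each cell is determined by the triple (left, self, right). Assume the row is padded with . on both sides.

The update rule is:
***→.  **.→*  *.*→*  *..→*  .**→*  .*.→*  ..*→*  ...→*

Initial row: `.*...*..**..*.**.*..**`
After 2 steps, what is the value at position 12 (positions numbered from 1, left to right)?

.

step 1: **********************
step 2: *....................*
position 12 holds .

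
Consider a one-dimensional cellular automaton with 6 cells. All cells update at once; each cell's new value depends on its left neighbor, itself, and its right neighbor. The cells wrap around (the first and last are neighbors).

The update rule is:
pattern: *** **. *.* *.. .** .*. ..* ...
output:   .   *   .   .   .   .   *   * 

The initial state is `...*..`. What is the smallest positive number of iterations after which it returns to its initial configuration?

15

***..*
..*.*.
**....
.*.***
.....*
.****.
*...*.
..**..
**.*.*
.*....
*..***
*.*...
....**
.***.*
...*..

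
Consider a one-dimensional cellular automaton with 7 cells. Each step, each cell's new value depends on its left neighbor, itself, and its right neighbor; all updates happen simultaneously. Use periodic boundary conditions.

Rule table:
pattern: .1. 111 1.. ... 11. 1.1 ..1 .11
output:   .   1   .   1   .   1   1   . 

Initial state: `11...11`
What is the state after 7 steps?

..11..1

1..11.1
..1..1.
11..1..
...1..1
.11..1.
1...1..
..11..1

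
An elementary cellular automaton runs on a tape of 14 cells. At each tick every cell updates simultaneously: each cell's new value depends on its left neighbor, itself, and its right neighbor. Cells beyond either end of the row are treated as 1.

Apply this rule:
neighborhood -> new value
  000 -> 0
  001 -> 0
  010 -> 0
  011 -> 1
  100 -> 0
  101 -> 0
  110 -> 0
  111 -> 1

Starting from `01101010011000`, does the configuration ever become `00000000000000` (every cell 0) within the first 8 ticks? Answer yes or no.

tick 1: 01000000010000
tick 2: 00000000000000
all cells are 0 at tick 2

yes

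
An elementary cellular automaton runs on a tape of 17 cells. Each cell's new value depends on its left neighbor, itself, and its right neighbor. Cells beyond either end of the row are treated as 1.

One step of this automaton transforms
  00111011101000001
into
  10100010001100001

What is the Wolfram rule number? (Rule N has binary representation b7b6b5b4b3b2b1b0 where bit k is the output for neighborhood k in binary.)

position 3: 111 → 0  (bit 7 = 0)
position 4: 110 → 0  (bit 6 = 0)
position 5: 101 → 0  (bit 5 = 0)
position 0: 100 → 1  (bit 4 = 1)
position 2: 011 → 1  (bit 3 = 1)
position 10: 010 → 1  (bit 2 = 1)
position 1: 001 → 0  (bit 1 = 0)
position 12: 000 → 0  (bit 0 = 0)
bits b7..b0 = 00011100 = 28

28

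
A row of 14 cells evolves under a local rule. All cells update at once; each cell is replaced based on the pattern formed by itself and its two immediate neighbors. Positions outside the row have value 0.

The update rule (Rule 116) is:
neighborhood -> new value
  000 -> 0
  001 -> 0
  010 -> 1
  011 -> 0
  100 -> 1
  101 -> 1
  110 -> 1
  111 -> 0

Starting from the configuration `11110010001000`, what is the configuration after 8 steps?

00011011001100
00001101100110
00000110110011
00000011011001
00000001101101
00000000110111
00000000011001
00000000001101

00000000001101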